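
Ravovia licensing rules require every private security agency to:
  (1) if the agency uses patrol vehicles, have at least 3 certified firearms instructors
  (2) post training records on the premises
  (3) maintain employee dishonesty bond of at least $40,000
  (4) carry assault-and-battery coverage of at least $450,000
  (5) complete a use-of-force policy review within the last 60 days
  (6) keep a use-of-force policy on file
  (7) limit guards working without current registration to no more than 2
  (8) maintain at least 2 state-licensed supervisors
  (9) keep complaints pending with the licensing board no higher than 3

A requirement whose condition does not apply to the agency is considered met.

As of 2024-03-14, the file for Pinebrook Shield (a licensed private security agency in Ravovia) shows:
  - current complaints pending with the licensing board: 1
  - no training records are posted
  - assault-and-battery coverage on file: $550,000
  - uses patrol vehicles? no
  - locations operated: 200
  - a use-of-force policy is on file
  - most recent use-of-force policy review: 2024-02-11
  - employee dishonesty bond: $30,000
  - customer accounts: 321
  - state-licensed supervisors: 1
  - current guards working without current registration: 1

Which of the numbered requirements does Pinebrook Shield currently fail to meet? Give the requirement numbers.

1. condition 'uses patrol vehicles' does not hold → requirement n/a → met
2. training records absent → not met
3. employee dishonesty bond $30,000 < $40,000 → not met
4. assault-and-battery coverage $550,000 ≥ $450,000 → met
5. use-of-force policy review 32 days ago vs limit 60 → met
6. use-of-force policy present → met
7. guards working without current registration 1 ≤ 2 → met
8. state-licensed supervisors 1 < 2 → not met
9. complaints pending with the licensing board 1 ≤ 3 → met
Not met: 2, 3, 8

2, 3, 8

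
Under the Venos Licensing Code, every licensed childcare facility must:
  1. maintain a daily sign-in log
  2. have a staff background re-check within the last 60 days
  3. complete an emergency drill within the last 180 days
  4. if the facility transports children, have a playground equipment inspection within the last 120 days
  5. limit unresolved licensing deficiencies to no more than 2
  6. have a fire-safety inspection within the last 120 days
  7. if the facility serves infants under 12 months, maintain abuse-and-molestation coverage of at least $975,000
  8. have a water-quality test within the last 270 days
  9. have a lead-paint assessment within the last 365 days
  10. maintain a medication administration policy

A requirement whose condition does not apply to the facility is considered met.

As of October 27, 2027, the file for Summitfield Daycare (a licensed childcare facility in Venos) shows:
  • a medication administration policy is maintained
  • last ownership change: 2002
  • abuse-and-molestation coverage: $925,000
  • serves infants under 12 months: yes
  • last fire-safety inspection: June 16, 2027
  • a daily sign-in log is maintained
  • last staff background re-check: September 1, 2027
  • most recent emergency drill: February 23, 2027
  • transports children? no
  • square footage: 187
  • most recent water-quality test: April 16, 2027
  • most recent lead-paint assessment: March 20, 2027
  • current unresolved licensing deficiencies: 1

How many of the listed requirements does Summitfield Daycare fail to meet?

3

1. daily sign-in log present → met
2. staff background re-check 56 days ago vs limit 60 → met
3. emergency drill 246 days ago vs limit 180 → not met
4. condition 'transports children' does not hold → requirement n/a → met
5. unresolved licensing deficiencies 1 ≤ 2 → met
6. fire-safety inspection 133 days ago vs limit 120 → not met
7. condition 'serves infants under 12 months' holds; abuse-and-molestation coverage $925,000 < $975,000 → not met
8. water-quality test 194 days ago vs limit 270 → met
9. lead-paint assessment 221 days ago vs limit 365 → met
10. medication administration policy present → met
Not met: 3 of 10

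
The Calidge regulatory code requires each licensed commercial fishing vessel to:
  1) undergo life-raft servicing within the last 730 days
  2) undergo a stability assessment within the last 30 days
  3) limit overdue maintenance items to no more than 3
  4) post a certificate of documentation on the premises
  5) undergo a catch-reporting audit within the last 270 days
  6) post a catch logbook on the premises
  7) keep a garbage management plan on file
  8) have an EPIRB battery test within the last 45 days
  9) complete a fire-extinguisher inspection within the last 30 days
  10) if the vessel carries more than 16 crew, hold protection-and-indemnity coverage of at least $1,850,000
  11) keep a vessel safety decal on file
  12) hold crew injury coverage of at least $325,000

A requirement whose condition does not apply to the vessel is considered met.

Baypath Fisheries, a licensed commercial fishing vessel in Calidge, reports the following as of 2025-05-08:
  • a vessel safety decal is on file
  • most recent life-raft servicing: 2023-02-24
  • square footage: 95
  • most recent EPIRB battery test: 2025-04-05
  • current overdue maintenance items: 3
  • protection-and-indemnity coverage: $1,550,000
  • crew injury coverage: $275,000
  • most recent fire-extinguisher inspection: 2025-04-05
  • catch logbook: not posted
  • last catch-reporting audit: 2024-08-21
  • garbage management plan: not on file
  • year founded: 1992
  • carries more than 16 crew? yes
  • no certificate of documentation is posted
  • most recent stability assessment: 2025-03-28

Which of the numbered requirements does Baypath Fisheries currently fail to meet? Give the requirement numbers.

1. life-raft servicing 804 days ago vs limit 730 → not met
2. stability assessment 41 days ago vs limit 30 → not met
3. overdue maintenance items 3 ≤ 3 → met
4. certificate of documentation absent → not met
5. catch-reporting audit 260 days ago vs limit 270 → met
6. catch logbook absent → not met
7. garbage management plan absent → not met
8. EPIRB battery test 33 days ago vs limit 45 → met
9. fire-extinguisher inspection 33 days ago vs limit 30 → not met
10. condition 'carries more than 16 crew' holds; protection-and-indemnity coverage $1,550,000 < $1,850,000 → not met
11. vessel safety decal present → met
12. crew injury coverage $275,000 < $325,000 → not met
Not met: 1, 2, 4, 6, 7, 9, 10, 12

1, 2, 4, 6, 7, 9, 10, 12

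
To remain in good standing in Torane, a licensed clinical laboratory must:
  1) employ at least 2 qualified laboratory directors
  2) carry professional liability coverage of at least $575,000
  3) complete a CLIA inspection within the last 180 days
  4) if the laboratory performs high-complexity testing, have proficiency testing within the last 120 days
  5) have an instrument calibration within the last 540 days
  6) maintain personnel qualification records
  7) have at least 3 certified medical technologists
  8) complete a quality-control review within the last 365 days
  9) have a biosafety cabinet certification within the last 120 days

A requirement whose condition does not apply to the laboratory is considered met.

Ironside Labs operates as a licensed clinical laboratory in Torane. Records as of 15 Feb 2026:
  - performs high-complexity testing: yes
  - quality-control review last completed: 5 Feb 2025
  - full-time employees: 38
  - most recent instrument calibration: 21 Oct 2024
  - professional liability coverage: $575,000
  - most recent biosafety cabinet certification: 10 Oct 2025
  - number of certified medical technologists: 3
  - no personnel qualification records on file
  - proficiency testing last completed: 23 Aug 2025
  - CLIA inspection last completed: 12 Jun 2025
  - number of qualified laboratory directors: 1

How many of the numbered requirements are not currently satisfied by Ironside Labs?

1. qualified laboratory directors 1 < 2 → not met
2. professional liability coverage $575,000 ≥ $575,000 → met
3. CLIA inspection 248 days ago vs limit 180 → not met
4. condition 'performs high-complexity testing' holds; proficiency testing 176 days ago vs limit 120 → not met
5. instrument calibration 482 days ago vs limit 540 → met
6. personnel qualification records absent → not met
7. certified medical technologists 3 ≥ 3 → met
8. quality-control review 375 days ago vs limit 365 → not met
9. biosafety cabinet certification 128 days ago vs limit 120 → not met
Not met: 6 of 9

6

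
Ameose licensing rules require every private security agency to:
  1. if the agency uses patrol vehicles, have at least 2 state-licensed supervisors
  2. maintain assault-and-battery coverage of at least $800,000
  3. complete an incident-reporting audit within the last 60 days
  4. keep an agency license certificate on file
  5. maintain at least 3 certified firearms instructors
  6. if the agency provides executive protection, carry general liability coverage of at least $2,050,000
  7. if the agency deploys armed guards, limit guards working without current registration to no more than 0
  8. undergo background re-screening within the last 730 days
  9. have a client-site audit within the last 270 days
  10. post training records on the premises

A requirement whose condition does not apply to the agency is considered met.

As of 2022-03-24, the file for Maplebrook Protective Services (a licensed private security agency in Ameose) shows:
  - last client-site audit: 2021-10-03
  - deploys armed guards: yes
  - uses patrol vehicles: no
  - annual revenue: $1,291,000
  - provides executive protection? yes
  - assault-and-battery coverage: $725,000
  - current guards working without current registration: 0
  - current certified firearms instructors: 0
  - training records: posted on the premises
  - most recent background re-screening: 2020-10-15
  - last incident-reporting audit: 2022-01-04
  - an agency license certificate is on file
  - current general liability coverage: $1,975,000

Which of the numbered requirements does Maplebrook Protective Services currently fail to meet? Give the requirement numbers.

1. condition 'uses patrol vehicles' does not hold → requirement n/a → met
2. assault-and-battery coverage $725,000 < $800,000 → not met
3. incident-reporting audit 79 days ago vs limit 60 → not met
4. agency license certificate present → met
5. certified firearms instructors 0 < 3 → not met
6. condition 'provides executive protection' holds; general liability coverage $1,975,000 < $2,050,000 → not met
7. condition 'deploys armed guards' holds; guards working without current registration 0 ≤ 0 → met
8. background re-screening 525 days ago vs limit 730 → met
9. client-site audit 172 days ago vs limit 270 → met
10. training records present → met
Not met: 2, 3, 5, 6

2, 3, 5, 6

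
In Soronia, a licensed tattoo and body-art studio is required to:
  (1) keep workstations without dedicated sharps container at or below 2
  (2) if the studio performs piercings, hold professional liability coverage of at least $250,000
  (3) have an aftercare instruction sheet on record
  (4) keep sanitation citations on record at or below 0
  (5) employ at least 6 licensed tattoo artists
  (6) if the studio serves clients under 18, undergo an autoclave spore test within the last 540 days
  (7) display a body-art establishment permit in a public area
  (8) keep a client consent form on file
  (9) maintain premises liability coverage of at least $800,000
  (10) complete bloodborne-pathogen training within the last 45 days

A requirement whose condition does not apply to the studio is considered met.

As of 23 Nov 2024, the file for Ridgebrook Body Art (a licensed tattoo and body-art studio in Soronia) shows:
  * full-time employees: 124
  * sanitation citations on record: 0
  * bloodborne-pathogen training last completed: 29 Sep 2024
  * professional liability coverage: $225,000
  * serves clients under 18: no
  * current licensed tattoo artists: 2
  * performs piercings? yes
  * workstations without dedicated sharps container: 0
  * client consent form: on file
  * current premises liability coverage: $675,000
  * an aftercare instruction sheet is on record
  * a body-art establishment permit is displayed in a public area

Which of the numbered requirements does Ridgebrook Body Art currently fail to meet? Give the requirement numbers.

1. workstations without dedicated sharps container 0 ≤ 2 → met
2. condition 'performs piercings' holds; professional liability coverage $225,000 < $250,000 → not met
3. aftercare instruction sheet present → met
4. sanitation citations on record 0 ≤ 0 → met
5. licensed tattoo artists 2 < 6 → not met
6. condition 'serves clients under 18' does not hold → requirement n/a → met
7. body-art establishment permit present → met
8. client consent form present → met
9. premises liability coverage $675,000 < $800,000 → not met
10. bloodborne-pathogen training 55 days ago vs limit 45 → not met
Not met: 2, 5, 9, 10

2, 5, 9, 10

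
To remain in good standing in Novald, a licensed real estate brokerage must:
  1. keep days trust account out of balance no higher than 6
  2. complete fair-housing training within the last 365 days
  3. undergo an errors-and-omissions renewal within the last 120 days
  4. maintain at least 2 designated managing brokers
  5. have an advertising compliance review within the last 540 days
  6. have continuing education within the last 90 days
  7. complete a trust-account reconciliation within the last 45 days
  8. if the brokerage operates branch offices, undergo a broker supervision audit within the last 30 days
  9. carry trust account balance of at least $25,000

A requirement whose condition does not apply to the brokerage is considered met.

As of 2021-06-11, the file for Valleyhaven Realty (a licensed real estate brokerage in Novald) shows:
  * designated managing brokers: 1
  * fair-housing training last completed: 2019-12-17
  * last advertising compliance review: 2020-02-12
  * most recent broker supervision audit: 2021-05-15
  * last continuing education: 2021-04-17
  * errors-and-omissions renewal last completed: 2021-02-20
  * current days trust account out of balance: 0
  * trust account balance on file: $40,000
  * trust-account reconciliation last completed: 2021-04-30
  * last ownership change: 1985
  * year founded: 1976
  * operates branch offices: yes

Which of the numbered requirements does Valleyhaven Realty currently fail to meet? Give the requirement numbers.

1. days trust account out of balance 0 ≤ 6 → met
2. fair-housing training 542 days ago vs limit 365 → not met
3. errors-and-omissions renewal 111 days ago vs limit 120 → met
4. designated managing brokers 1 < 2 → not met
5. advertising compliance review 485 days ago vs limit 540 → met
6. continuing education 55 days ago vs limit 90 → met
7. trust-account reconciliation 42 days ago vs limit 45 → met
8. condition 'operates branch offices' holds; broker supervision audit 27 days ago vs limit 30 → met
9. trust account balance $40,000 ≥ $25,000 → met
Not met: 2, 4

2, 4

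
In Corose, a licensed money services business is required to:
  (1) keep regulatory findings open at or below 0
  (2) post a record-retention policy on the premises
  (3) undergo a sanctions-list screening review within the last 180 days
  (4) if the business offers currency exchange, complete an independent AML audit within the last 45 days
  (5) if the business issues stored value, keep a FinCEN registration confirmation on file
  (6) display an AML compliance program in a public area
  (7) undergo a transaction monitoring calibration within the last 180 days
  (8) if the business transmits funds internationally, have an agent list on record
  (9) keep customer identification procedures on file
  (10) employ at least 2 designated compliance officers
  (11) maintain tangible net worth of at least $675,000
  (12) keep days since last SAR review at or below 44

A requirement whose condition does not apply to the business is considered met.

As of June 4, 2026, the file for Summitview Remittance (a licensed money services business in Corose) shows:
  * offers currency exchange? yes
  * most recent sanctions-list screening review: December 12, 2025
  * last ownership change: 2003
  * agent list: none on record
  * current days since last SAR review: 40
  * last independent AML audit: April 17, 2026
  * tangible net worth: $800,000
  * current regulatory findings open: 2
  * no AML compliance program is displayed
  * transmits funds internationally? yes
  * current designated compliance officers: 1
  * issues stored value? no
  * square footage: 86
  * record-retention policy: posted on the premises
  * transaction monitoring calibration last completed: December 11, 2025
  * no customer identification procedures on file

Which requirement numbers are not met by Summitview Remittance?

1. regulatory findings open 2 > 0 → not met
2. record-retention policy present → met
3. sanctions-list screening review 174 days ago vs limit 180 → met
4. condition 'offers currency exchange' holds; independent AML audit 48 days ago vs limit 45 → not met
5. condition 'issues stored value' does not hold → requirement n/a → met
6. AML compliance program absent → not met
7. transaction monitoring calibration 175 days ago vs limit 180 → met
8. condition 'transmits funds internationally' holds; agent list absent → not met
9. customer identification procedures absent → not met
10. designated compliance officers 1 < 2 → not met
11. tangible net worth $800,000 ≥ $675,000 → met
12. days since last SAR review 40 ≤ 44 → met
Not met: 1, 4, 6, 8, 9, 10

1, 4, 6, 8, 9, 10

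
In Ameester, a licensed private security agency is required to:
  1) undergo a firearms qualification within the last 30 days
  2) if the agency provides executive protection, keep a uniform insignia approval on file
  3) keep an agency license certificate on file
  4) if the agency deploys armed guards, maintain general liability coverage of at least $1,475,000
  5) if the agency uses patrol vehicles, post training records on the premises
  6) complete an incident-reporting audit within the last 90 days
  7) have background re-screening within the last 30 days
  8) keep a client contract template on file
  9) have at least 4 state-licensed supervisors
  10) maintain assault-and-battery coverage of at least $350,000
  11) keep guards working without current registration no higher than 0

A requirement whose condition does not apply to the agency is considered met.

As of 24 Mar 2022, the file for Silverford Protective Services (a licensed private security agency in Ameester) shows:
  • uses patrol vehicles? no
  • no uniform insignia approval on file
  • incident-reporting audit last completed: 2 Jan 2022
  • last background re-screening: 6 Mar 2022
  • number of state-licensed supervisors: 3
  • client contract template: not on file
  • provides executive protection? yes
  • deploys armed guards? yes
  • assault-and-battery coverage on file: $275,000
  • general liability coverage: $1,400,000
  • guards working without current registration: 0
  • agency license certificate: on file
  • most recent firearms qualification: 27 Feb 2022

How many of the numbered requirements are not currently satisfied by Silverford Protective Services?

1. firearms qualification 25 days ago vs limit 30 → met
2. condition 'provides executive protection' holds; uniform insignia approval absent → not met
3. agency license certificate present → met
4. condition 'deploys armed guards' holds; general liability coverage $1,400,000 < $1,475,000 → not met
5. condition 'uses patrol vehicles' does not hold → requirement n/a → met
6. incident-reporting audit 81 days ago vs limit 90 → met
7. background re-screening 18 days ago vs limit 30 → met
8. client contract template absent → not met
9. state-licensed supervisors 3 < 4 → not met
10. assault-and-battery coverage $275,000 < $350,000 → not met
11. guards working without current registration 0 ≤ 0 → met
Not met: 5 of 11

5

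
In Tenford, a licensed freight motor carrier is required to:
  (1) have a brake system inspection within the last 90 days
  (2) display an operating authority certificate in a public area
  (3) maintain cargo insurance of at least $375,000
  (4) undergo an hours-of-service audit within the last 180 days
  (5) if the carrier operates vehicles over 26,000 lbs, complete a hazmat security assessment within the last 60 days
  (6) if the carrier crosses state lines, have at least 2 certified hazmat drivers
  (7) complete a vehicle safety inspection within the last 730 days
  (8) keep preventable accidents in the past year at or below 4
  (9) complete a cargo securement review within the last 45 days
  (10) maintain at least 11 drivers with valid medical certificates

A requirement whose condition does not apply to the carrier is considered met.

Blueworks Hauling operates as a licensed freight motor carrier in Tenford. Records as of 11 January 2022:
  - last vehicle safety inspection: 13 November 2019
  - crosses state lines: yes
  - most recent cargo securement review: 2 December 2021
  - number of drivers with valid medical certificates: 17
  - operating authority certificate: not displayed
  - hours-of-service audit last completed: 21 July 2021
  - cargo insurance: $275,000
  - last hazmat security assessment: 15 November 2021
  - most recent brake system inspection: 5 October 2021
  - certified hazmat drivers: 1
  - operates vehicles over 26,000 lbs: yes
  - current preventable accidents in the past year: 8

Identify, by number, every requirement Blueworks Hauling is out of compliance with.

1. brake system inspection 98 days ago vs limit 90 → not met
2. operating authority certificate absent → not met
3. cargo insurance $275,000 < $375,000 → not met
4. hours-of-service audit 174 days ago vs limit 180 → met
5. condition 'operates vehicles over 26,000 lbs' holds; hazmat security assessment 57 days ago vs limit 60 → met
6. condition 'crosses state lines' holds; certified hazmat drivers 1 < 2 → not met
7. vehicle safety inspection 790 days ago vs limit 730 → not met
8. preventable accidents in the past year 8 > 4 → not met
9. cargo securement review 40 days ago vs limit 45 → met
10. drivers with valid medical certificates 17 ≥ 11 → met
Not met: 1, 2, 3, 6, 7, 8

1, 2, 3, 6, 7, 8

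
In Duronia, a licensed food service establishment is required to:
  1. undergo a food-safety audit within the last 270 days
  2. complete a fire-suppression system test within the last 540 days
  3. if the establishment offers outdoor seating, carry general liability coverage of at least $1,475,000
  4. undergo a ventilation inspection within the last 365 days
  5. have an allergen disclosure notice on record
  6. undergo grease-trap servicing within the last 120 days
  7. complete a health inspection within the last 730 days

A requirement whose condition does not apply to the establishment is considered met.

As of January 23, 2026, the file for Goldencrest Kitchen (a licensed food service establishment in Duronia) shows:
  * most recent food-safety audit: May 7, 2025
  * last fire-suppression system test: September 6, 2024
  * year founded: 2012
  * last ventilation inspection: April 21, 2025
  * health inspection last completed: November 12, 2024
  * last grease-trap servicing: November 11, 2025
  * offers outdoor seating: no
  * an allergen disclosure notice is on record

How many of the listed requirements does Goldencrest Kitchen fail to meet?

0

1. food-safety audit 261 days ago vs limit 270 → met
2. fire-suppression system test 504 days ago vs limit 540 → met
3. condition 'offers outdoor seating' does not hold → requirement n/a → met
4. ventilation inspection 277 days ago vs limit 365 → met
5. allergen disclosure notice present → met
6. grease-trap servicing 73 days ago vs limit 120 → met
7. health inspection 437 days ago vs limit 730 → met
Not met: 0 of 7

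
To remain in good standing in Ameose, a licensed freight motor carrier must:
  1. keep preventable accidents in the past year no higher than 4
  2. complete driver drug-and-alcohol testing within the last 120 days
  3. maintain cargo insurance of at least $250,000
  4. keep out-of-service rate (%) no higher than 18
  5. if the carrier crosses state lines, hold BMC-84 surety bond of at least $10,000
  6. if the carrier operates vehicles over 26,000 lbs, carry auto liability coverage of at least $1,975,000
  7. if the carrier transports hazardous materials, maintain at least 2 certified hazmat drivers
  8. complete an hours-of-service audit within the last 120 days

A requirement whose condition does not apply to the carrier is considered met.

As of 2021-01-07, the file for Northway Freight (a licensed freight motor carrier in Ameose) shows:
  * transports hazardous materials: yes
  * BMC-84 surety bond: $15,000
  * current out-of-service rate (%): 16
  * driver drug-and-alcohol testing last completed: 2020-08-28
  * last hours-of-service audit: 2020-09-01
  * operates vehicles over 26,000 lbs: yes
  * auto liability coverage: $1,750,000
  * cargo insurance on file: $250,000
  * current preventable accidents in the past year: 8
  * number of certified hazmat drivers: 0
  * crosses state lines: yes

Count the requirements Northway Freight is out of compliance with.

5

1. preventable accidents in the past year 8 > 4 → not met
2. driver drug-and-alcohol testing 132 days ago vs limit 120 → not met
3. cargo insurance $250,000 ≥ $250,000 → met
4. out-of-service rate (%) 16 ≤ 18 → met
5. condition 'crosses state lines' holds; BMC-84 surety bond $15,000 ≥ $10,000 → met
6. condition 'operates vehicles over 26,000 lbs' holds; auto liability coverage $1,750,000 < $1,975,000 → not met
7. condition 'transports hazardous materials' holds; certified hazmat drivers 0 < 2 → not met
8. hours-of-service audit 128 days ago vs limit 120 → not met
Not met: 5 of 8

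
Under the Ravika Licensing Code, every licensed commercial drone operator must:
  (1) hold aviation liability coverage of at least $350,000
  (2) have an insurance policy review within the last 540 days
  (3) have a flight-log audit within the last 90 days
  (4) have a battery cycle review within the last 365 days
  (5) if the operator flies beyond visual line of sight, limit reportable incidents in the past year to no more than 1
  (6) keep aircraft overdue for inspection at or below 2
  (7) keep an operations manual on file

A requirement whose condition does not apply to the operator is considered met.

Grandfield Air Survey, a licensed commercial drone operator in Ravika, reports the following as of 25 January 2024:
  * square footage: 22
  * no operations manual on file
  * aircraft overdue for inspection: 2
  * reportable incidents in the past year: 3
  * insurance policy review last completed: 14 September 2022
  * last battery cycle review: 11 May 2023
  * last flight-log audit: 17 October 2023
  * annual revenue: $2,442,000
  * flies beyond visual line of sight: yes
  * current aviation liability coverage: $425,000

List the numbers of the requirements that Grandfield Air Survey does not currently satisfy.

1. aviation liability coverage $425,000 ≥ $350,000 → met
2. insurance policy review 498 days ago vs limit 540 → met
3. flight-log audit 100 days ago vs limit 90 → not met
4. battery cycle review 259 days ago vs limit 365 → met
5. condition 'flies beyond visual line of sight' holds; reportable incidents in the past year 3 > 1 → not met
6. aircraft overdue for inspection 2 ≤ 2 → met
7. operations manual absent → not met
Not met: 3, 5, 7

3, 5, 7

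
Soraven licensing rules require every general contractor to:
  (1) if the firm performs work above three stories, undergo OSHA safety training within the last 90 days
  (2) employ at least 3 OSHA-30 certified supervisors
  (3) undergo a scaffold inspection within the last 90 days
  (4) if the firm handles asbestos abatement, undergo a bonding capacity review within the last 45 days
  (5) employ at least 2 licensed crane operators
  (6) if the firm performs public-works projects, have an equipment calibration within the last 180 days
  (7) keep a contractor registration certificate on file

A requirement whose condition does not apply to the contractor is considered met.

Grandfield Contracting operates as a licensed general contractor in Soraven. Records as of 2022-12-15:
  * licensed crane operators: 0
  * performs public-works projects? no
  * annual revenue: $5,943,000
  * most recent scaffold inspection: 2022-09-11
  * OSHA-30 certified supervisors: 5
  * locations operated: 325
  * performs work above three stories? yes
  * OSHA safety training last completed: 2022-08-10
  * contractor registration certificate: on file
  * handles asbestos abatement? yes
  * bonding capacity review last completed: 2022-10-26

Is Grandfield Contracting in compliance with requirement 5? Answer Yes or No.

5. licensed crane operators 0 < 2 → not met

No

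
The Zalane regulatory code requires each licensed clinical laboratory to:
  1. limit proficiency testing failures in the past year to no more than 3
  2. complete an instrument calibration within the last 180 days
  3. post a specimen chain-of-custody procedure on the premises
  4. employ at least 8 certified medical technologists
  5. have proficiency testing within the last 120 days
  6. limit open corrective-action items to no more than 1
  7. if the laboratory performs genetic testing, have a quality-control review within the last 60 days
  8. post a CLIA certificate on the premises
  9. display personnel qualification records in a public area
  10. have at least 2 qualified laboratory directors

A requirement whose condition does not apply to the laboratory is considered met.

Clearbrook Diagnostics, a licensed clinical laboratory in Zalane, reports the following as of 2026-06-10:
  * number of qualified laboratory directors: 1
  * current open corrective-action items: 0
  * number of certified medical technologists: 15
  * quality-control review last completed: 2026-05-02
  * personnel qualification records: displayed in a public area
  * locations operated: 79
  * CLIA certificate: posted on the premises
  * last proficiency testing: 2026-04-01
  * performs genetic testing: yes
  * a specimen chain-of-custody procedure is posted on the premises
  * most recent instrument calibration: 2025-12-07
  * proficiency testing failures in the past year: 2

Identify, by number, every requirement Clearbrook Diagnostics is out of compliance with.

2, 10

1. proficiency testing failures in the past year 2 ≤ 3 → met
2. instrument calibration 185 days ago vs limit 180 → not met
3. specimen chain-of-custody procedure present → met
4. certified medical technologists 15 ≥ 8 → met
5. proficiency testing 70 days ago vs limit 120 → met
6. open corrective-action items 0 ≤ 1 → met
7. condition 'performs genetic testing' holds; quality-control review 39 days ago vs limit 60 → met
8. CLIA certificate present → met
9. personnel qualification records present → met
10. qualified laboratory directors 1 < 2 → not met
Not met: 2, 10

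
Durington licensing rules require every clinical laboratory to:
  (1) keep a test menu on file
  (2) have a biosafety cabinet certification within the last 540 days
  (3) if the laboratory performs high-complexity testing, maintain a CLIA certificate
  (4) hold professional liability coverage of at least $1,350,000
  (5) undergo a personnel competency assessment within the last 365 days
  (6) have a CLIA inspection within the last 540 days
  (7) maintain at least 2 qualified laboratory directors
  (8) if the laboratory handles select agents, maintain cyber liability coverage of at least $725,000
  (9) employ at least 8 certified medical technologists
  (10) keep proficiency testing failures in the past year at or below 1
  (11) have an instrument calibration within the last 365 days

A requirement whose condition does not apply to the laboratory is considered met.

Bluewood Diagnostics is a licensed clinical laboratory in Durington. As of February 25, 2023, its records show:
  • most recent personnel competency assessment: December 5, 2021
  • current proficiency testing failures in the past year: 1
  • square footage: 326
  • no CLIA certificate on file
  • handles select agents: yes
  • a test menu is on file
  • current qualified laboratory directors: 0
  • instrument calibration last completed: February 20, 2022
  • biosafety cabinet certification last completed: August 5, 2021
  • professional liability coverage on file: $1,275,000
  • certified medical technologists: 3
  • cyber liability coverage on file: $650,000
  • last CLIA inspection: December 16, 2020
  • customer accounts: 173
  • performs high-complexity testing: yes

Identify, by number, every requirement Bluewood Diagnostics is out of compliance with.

2, 3, 4, 5, 6, 7, 8, 9, 11

1. test menu present → met
2. biosafety cabinet certification 569 days ago vs limit 540 → not met
3. condition 'performs high-complexity testing' holds; CLIA certificate absent → not met
4. professional liability coverage $1,275,000 < $1,350,000 → not met
5. personnel competency assessment 447 days ago vs limit 365 → not met
6. CLIA inspection 801 days ago vs limit 540 → not met
7. qualified laboratory directors 0 < 2 → not met
8. condition 'handles select agents' holds; cyber liability coverage $650,000 < $725,000 → not met
9. certified medical technologists 3 < 8 → not met
10. proficiency testing failures in the past year 1 ≤ 1 → met
11. instrument calibration 370 days ago vs limit 365 → not met
Not met: 2, 3, 4, 5, 6, 7, 8, 9, 11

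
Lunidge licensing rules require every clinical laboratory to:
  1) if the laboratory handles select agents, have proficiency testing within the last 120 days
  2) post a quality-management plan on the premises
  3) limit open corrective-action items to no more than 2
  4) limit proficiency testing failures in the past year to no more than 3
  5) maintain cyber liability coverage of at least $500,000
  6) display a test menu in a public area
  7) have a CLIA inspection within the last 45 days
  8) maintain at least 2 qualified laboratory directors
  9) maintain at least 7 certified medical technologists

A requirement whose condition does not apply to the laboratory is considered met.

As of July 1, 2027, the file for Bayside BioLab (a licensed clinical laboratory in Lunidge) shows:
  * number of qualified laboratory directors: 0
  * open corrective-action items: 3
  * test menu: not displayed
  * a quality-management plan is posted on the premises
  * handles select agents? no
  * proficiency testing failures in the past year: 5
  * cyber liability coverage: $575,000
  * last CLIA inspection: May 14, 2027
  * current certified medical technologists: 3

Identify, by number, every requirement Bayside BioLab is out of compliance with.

1. condition 'handles select agents' does not hold → requirement n/a → met
2. quality-management plan present → met
3. open corrective-action items 3 > 2 → not met
4. proficiency testing failures in the past year 5 > 3 → not met
5. cyber liability coverage $575,000 ≥ $500,000 → met
6. test menu absent → not met
7. CLIA inspection 48 days ago vs limit 45 → not met
8. qualified laboratory directors 0 < 2 → not met
9. certified medical technologists 3 < 7 → not met
Not met: 3, 4, 6, 7, 8, 9

3, 4, 6, 7, 8, 9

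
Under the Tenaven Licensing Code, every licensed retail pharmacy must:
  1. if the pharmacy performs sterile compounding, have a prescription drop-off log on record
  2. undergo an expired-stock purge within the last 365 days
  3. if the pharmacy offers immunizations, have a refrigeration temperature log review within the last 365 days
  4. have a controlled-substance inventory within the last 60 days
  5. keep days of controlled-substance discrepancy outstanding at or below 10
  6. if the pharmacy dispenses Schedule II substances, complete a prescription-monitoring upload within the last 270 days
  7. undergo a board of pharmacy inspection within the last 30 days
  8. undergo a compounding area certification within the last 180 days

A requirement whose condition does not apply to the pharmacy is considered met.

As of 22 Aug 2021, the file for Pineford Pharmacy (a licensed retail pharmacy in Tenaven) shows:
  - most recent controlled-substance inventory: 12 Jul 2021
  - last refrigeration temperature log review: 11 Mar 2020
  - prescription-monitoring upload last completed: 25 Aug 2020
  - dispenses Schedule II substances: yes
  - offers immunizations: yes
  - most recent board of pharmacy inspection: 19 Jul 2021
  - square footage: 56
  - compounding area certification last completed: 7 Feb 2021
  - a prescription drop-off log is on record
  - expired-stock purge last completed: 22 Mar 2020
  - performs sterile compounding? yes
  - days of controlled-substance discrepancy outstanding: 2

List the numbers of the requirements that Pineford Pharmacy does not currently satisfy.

1. condition 'performs sterile compounding' holds; prescription drop-off log present → met
2. expired-stock purge 518 days ago vs limit 365 → not met
3. condition 'offers immunizations' holds; refrigeration temperature log review 529 days ago vs limit 365 → not met
4. controlled-substance inventory 41 days ago vs limit 60 → met
5. days of controlled-substance discrepancy outstanding 2 ≤ 10 → met
6. condition 'dispenses Schedule II substances' holds; prescription-monitoring upload 362 days ago vs limit 270 → not met
7. board of pharmacy inspection 34 days ago vs limit 30 → not met
8. compounding area certification 196 days ago vs limit 180 → not met
Not met: 2, 3, 6, 7, 8

2, 3, 6, 7, 8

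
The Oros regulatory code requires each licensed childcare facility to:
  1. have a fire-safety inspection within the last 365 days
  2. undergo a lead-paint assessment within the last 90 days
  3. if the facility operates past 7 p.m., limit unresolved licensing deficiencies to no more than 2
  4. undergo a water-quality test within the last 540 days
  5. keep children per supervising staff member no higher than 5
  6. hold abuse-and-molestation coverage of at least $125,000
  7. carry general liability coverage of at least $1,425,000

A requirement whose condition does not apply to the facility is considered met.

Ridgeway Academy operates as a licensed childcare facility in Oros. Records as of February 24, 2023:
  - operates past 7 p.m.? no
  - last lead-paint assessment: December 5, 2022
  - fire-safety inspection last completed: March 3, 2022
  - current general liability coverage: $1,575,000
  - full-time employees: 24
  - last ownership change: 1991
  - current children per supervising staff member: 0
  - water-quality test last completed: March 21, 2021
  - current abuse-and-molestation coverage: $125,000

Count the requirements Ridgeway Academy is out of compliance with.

1. fire-safety inspection 358 days ago vs limit 365 → met
2. lead-paint assessment 81 days ago vs limit 90 → met
3. condition 'operates past 7 p.m.' does not hold → requirement n/a → met
4. water-quality test 705 days ago vs limit 540 → not met
5. children per supervising staff member 0 ≤ 5 → met
6. abuse-and-molestation coverage $125,000 ≥ $125,000 → met
7. general liability coverage $1,575,000 ≥ $1,425,000 → met
Not met: 1 of 7

1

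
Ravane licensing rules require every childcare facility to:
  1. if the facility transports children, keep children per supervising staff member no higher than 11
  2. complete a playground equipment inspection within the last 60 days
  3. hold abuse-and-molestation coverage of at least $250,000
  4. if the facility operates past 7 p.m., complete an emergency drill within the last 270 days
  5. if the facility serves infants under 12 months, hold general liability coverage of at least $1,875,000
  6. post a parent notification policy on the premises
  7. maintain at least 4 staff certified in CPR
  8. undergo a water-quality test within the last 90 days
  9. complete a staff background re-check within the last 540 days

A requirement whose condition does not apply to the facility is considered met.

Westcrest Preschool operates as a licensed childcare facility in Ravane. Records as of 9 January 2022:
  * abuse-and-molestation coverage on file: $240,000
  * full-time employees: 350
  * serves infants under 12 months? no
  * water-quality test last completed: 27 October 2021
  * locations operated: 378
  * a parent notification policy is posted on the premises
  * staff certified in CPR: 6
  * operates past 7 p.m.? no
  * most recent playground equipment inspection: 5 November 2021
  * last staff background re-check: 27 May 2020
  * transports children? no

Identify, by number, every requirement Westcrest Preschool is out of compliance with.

2, 3, 9

1. condition 'transports children' does not hold → requirement n/a → met
2. playground equipment inspection 65 days ago vs limit 60 → not met
3. abuse-and-molestation coverage $240,000 < $250,000 → not met
4. condition 'operates past 7 p.m.' does not hold → requirement n/a → met
5. condition 'serves infants under 12 months' does not hold → requirement n/a → met
6. parent notification policy present → met
7. staff certified in CPR 6 ≥ 4 → met
8. water-quality test 74 days ago vs limit 90 → met
9. staff background re-check 592 days ago vs limit 540 → not met
Not met: 2, 3, 9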